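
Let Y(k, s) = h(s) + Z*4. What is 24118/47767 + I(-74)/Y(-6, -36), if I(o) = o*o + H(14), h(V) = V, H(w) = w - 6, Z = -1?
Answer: -65247377/477670 ≈ -136.59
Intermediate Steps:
H(w) = -6 + w
I(o) = 8 + o² (I(o) = o*o + (-6 + 14) = o² + 8 = 8 + o²)
Y(k, s) = -4 + s (Y(k, s) = s - 1*4 = s - 4 = -4 + s)
24118/47767 + I(-74)/Y(-6, -36) = 24118/47767 + (8 + (-74)²)/(-4 - 36) = 24118*(1/47767) + (8 + 5476)/(-40) = 24118/47767 + 5484*(-1/40) = 24118/47767 - 1371/10 = -65247377/477670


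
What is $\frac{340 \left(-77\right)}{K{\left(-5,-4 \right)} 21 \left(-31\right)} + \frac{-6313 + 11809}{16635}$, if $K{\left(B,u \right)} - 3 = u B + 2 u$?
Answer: $\frac{4658788}{1547055} \approx 3.0114$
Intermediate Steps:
$K{\left(B,u \right)} = 3 + 2 u + B u$ ($K{\left(B,u \right)} = 3 + \left(u B + 2 u\right) = 3 + \left(B u + 2 u\right) = 3 + \left(2 u + B u\right) = 3 + 2 u + B u$)
$\frac{340 \left(-77\right)}{K{\left(-5,-4 \right)} 21 \left(-31\right)} + \frac{-6313 + 11809}{16635} = \frac{340 \left(-77\right)}{\left(3 + 2 \left(-4\right) - -20\right) 21 \left(-31\right)} + \frac{-6313 + 11809}{16635} = - \frac{26180}{\left(3 - 8 + 20\right) 21 \left(-31\right)} + 5496 \cdot \frac{1}{16635} = - \frac{26180}{15 \cdot 21 \left(-31\right)} + \frac{1832}{5545} = - \frac{26180}{315 \left(-31\right)} + \frac{1832}{5545} = - \frac{26180}{-9765} + \frac{1832}{5545} = \left(-26180\right) \left(- \frac{1}{9765}\right) + \frac{1832}{5545} = \frac{748}{279} + \frac{1832}{5545} = \frac{4658788}{1547055}$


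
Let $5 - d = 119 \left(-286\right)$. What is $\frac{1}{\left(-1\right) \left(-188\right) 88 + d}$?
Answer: $\frac{1}{50583} \approx 1.9769 \cdot 10^{-5}$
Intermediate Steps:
$d = 34039$ ($d = 5 - 119 \left(-286\right) = 5 - -34034 = 5 + 34034 = 34039$)
$\frac{1}{\left(-1\right) \left(-188\right) 88 + d} = \frac{1}{\left(-1\right) \left(-188\right) 88 + 34039} = \frac{1}{188 \cdot 88 + 34039} = \frac{1}{16544 + 34039} = \frac{1}{50583}$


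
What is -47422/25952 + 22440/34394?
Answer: -262167347/223148272 ≈ -1.1749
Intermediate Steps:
-47422/25952 + 22440/34394 = -47422*1/25952 + 22440*(1/34394) = -23711/12976 + 11220/17197 = -262167347/223148272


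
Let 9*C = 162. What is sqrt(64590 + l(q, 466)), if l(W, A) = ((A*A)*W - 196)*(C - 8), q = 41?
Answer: sqrt(89096590) ≈ 9439.1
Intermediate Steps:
C = 18 (C = (1/9)*162 = 18)
l(W, A) = -1960 + 10*W*A**2 (l(W, A) = ((A*A)*W - 196)*(18 - 8) = (A**2*W - 196)*10 = (W*A**2 - 196)*10 = (-196 + W*A**2)*10 = -1960 + 10*W*A**2)
sqrt(64590 + l(q, 466)) = sqrt(64590 + (-1960 + 10*41*466**2)) = sqrt(64590 + (-1960 + 10*41*217156)) = sqrt(64590 + (-1960 + 89033960)) = sqrt(64590 + 89032000) = sqrt(89096590)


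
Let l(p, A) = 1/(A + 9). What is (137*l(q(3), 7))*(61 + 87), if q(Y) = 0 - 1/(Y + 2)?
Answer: 5069/4 ≈ 1267.3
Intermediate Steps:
q(Y) = -1/(2 + Y) (q(Y) = 0 - 1/(2 + Y) = -1/(2 + Y))
l(p, A) = 1/(9 + A)
(137*l(q(3), 7))*(61 + 87) = (137/(9 + 7))*(61 + 87) = (137/16)*148 = 5069/4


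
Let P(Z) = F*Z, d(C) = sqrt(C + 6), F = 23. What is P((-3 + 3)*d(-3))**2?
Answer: 0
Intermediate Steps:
d(C) = sqrt(6 + C)
P(Z) = 23*Z
P((-3 + 3)*d(-3))**2 = (23*((-3 + 3)*sqrt(6 - 3)))**2 = (23*(0*sqrt(3)))**2 = (23*0)**2 = 0**2 = 0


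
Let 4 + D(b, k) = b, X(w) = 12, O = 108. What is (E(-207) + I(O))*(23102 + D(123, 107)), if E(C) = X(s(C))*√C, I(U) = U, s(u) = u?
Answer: 2507868 + 835956*I*√23 ≈ 2.5079e+6 + 4.0091e+6*I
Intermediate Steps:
D(b, k) = -4 + b
E(C) = 12*√C
(E(-207) + I(O))*(23102 + D(123, 107)) = (12*√(-207) + 108)*(23102 + (-4 + 123)) = (12*(3*I*√23) + 108)*(23102 + 119) = (36*I*√23 + 108)*23221 = (108 + 36*I*√23)*23221 = 2507868 + 835956*I*√23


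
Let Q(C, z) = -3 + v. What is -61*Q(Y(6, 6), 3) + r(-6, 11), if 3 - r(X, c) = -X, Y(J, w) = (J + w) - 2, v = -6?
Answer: 546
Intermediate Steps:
Y(J, w) = -2 + J + w
r(X, c) = 3 + X (r(X, c) = 3 - (-1)*X = 3 + X)
Q(C, z) = -9 (Q(C, z) = -3 - 6 = -9)
-61*Q(Y(6, 6), 3) + r(-6, 11) = -61*(-9) + (3 - 6) = 549 - 3 = 546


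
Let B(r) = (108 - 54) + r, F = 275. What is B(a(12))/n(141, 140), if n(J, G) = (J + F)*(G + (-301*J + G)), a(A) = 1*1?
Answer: -55/17538976 ≈ -3.1359e-6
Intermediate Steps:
a(A) = 1
B(r) = 54 + r
n(J, G) = (275 + J)*(-301*J + 2*G) (n(J, G) = (J + 275)*(G + (-301*J + G)) = (275 + J)*(G + (G - 301*J)) = (275 + J)*(-301*J + 2*G))
B(a(12))/n(141, 140) = (54 + 1)/(-82775*141 - 301*141**2 + 550*140 + 2*140*141) = 55/(-11671275 - 301*19881 + 77000 + 39480) = 55/(-11671275 - 5984181 + 77000 + 39480) = 55/(-17538976) = 55*(-1/17538976) = -55/17538976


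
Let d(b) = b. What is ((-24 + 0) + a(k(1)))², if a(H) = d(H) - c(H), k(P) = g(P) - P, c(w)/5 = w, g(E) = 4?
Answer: 1296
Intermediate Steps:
c(w) = 5*w
k(P) = 4 - P
a(H) = -4*H (a(H) = H - 5*H = -4*H)
((-24 + 0) + a(k(1)))² = ((-24 + 0) - 4*(4 - 1*1))² = (-24 - 4*(4 - 1))² = (-24 - 4*3)² = (-24 - 12)² = (-36)² = 1296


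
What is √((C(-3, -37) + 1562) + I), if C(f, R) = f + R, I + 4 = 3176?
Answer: √4694 ≈ 68.513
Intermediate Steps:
I = 3172 (I = -4 + 3176 = 3172)
C(f, R) = R + f
√((C(-3, -37) + 1562) + I) = √(((-37 - 3) + 1562) + 3172) = √((-40 + 1562) + 3172) = √(1522 + 3172) = √4694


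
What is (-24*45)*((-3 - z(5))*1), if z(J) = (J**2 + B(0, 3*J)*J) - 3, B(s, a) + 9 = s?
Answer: -21600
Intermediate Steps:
B(s, a) = -9 + s
z(J) = -3 + J**2 - 9*J (z(J) = (J**2 + (-9 + 0)*J) - 3 = (J**2 - 9*J) - 3 = -3 + J**2 - 9*J)
(-24*45)*((-3 - z(5))*1) = (-24*45)*((-3 - (-3 + 5**2 - 9*5))*1) = -1080*(-3 - (-3 + 25 - 45)) = -1080*(-3 - 1*(-23)) = -1080*(-3 + 23) = -21600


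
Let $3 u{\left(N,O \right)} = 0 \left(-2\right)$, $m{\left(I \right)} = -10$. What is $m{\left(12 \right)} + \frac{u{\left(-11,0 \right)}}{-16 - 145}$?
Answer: $-10$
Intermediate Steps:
$u{\left(N,O \right)} = 0$ ($u{\left(N,O \right)} = \frac{0 \left(-2\right)}{3} = \frac{1}{3} \cdot 0 = 0$)
$m{\left(12 \right)} + \frac{u{\left(-11,0 \right)}}{-16 - 145} = -10 + \frac{0}{-16 - 145} = -10 + \frac{0}{-161} = -10 + 0 \left(- \frac{1}{161}\right) = -10 + 0 = -10$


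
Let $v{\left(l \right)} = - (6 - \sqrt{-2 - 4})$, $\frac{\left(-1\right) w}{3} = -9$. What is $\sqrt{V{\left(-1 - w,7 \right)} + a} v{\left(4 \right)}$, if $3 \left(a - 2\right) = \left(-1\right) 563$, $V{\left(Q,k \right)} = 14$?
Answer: $- \sqrt{1030} - 2 i \sqrt{1545} \approx -32.094 - 78.613 i$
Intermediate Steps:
$w = 27$ ($w = \left(-3\right) \left(-9\right) = 27$)
$a = - \frac{557}{3}$ ($a = 2 + \frac{\left(-1\right) 563}{3} = 2 + \frac{1}{3} \left(-563\right) = 2 - \frac{563}{3} = - \frac{557}{3} \approx -185.67$)
$v{\left(l \right)} = -6 + i \sqrt{6}$ ($v{\left(l \right)} = - (6 - \sqrt{-6}) = - (6 - i \sqrt{6}) = -6 + i \sqrt{6}$)
$\sqrt{V{\left(-1 - w,7 \right)} + a} v{\left(4 \right)} = \sqrt{14 - \frac{557}{3}} \left(-6 + i \sqrt{6}\right) = \sqrt{- \frac{515}{3}} \left(-6 + i \sqrt{6}\right) = \frac{i \sqrt{1545}}{3} \left(-6 + i \sqrt{6}\right) = \frac{i \sqrt{1545} \left(-6 + i \sqrt{6}\right)}{3}$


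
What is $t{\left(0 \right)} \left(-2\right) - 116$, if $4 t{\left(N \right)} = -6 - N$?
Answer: $-113$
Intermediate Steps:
$t{\left(N \right)} = - \frac{3}{2} - \frac{N}{4}$ ($t{\left(N \right)} = \frac{-6 - N}{4} = - \frac{3}{2} - \frac{N}{4}$)
$t{\left(0 \right)} \left(-2\right) - 116 = \left(- \frac{3}{2} - 0\right) \left(-2\right) - 116 = \left(- \frac{3}{2} + 0\right) \left(-2\right) - 116 = \left(- \frac{3}{2}\right) \left(-2\right) - 116 = 3 - 116 = -113$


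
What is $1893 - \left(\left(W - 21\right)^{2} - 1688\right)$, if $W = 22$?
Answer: $3580$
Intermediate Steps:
$1893 - \left(\left(W - 21\right)^{2} - 1688\right) = 1893 - \left(\left(22 - 21\right)^{2} - 1688\right) = 1893 - \left(1^{2} - 1688\right) = 1893 - \left(1 - 1688\right) = 1893 - -1687 = 1893 + 1687 = 3580$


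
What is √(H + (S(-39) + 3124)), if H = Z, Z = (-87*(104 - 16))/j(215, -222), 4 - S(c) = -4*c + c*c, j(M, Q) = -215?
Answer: √68718515/215 ≈ 38.557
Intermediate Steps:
S(c) = 4 - c² + 4*c (S(c) = 4 - (-4*c + c*c) = 4 - (-4*c + c²) = 4 - (c² - 4*c) = 4 + (-c² + 4*c) = 4 - c² + 4*c)
Z = 7656/215 (Z = -87*(104 - 16)/(-215) = -87*88*(-1/215) = -7656*(-1/215) = 7656/215 ≈ 35.609)
H = 7656/215 ≈ 35.609
√(H + (S(-39) + 3124)) = √(7656/215 + ((4 - 1*(-39)² + 4*(-39)) + 3124)) = √(7656/215 + ((4 - 1*1521 - 156) + 3124)) = √(7656/215 + ((4 - 1521 - 156) + 3124)) = √(7656/215 + (-1673 + 3124)) = √(7656/215 + 1451) = √(319621/215) = √68718515/215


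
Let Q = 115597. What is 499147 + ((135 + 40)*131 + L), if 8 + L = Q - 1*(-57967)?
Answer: 695628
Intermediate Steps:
L = 173556 (L = -8 + (115597 - 1*(-57967)) = -8 + (115597 + 57967) = -8 + 173564 = 173556)
499147 + ((135 + 40)*131 + L) = 499147 + ((135 + 40)*131 + 173556) = 499147 + (175*131 + 173556) = 499147 + (22925 + 173556) = 499147 + 196481 = 695628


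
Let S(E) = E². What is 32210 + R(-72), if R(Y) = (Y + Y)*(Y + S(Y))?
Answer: -703918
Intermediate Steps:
R(Y) = 2*Y*(Y + Y²) (R(Y) = (Y + Y)*(Y + Y²) = (2*Y)*(Y + Y²) = 2*Y*(Y + Y²))
32210 + R(-72) = 32210 + 2*(-72)²*(1 - 72) = 32210 + 2*5184*(-71) = 32210 - 736128 = -703918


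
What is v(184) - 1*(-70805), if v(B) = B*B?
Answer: 104661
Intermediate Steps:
v(B) = B²
v(184) - 1*(-70805) = 184² - 1*(-70805) = 33856 + 70805 = 104661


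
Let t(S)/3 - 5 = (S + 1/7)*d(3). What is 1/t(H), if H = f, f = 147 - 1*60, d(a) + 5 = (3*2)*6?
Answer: 7/56835 ≈ 0.00012316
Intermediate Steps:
d(a) = 31 (d(a) = -5 + (3*2)*6 = -5 + 6*6 = -5 + 36 = 31)
f = 87 (f = 147 - 60 = 87)
H = 87
t(S) = 198/7 + 93*S (t(S) = 15 + 3*((S + 1/7)*31) = 15 + 3*((S + ⅐)*31) = 15 + 3*((⅐ + S)*31) = 15 + 3*(31/7 + 31*S) = 15 + (93/7 + 93*S) = 198/7 + 93*S)
1/t(H) = 1/(198/7 + 93*87) = 1/(198/7 + 8091) = 1/(56835/7) = 7/56835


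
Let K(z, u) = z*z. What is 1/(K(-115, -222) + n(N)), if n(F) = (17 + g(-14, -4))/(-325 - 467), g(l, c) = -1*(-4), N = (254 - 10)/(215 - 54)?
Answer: 264/3491393 ≈ 7.5615e-5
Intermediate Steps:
K(z, u) = z**2
N = 244/161 ≈ 1.5155
g(l, c) = 4
n(F) = -7/264 (n(F) = (17 + 4)/(-325 - 467) = 21/(-792) = 21*(-1/792) = -7/264)
1/(K(-115, -222) + n(N)) = 1/((-115)**2 - 7/264) = 1/(13225 - 7/264) = 1/(3491393/264) = 264/3491393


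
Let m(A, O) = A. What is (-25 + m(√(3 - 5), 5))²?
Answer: (25 - I*√2)² ≈ 623.0 - 70.711*I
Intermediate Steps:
(-25 + m(√(3 - 5), 5))² = (-25 + √(3 - 5))² = (-25 + √(-2))² = (-25 + I*√2)²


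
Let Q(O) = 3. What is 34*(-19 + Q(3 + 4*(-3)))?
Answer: -544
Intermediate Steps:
34*(-19 + Q(3 + 4*(-3))) = 34*(-19 + 3) = 34*(-16) = -544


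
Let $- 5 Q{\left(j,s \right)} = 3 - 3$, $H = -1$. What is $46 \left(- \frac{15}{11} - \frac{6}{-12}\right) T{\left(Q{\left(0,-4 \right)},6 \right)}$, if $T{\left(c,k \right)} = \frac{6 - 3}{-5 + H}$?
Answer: $\frac{437}{22} \approx 19.864$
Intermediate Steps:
$Q{\left(j,s \right)} = 0$ ($Q{\left(j,s \right)} = - \frac{3 - 3}{5} = \left(- \frac{1}{5}\right) 0 = 0$)
$T{\left(c,k \right)} = - \frac{1}{2}$ ($T{\left(c,k \right)} = \frac{6 - 3}{-5 - 1} = \frac{3}{-6} = 3 \left(- \frac{1}{6}\right) = - \frac{1}{2}$)
$46 \left(- \frac{15}{11} - \frac{6}{-12}\right) T{\left(Q{\left(0,-4 \right)},6 \right)} = 46 \left(- \frac{15}{11} - \frac{6}{-12}\right) \left(- \frac{1}{2}\right) = 46 \left(\left(-15\right) \frac{1}{11} - - \frac{1}{2}\right) \left(- \frac{1}{2}\right) = 46 \left(- \frac{15}{11} + \frac{1}{2}\right) \left(- \frac{1}{2}\right) = 46 \left(- \frac{19}{22}\right) \left(- \frac{1}{2}\right) = \left(- \frac{437}{11}\right) \left(- \frac{1}{2}\right) = \frac{437}{22}$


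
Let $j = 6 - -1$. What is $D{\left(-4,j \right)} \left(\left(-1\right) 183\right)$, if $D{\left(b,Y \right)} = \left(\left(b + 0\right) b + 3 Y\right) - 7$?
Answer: $-5490$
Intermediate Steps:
$j = 7$ ($j = 6 + 1 = 7$)
$D{\left(b,Y \right)} = -7 + b^{2} + 3 Y$ ($D{\left(b,Y \right)} = \left(b b + 3 Y\right) - 7 = \left(b^{2} + 3 Y\right) - 7 = -7 + b^{2} + 3 Y$)
$D{\left(-4,j \right)} \left(\left(-1\right) 183\right) = \left(-7 + \left(-4\right)^{2} + 3 \cdot 7\right) \left(\left(-1\right) 183\right) = \left(-7 + 16 + 21\right) \left(-183\right) = 30 \left(-183\right) = -5490$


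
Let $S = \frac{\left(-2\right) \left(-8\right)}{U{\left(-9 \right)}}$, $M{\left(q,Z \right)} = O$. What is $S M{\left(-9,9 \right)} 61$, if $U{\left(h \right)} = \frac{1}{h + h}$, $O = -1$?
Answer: $17568$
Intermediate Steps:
$U{\left(h \right)} = \frac{1}{2 h}$
$M{\left(q,Z \right)} = -1$
$S = -288$ ($S = \frac{\left(-2\right) \left(-8\right)}{\frac{1}{2} \frac{1}{-9}} = \frac{16}{\frac{1}{2} \left(- \frac{1}{9}\right)} = \frac{16}{- \frac{1}{18}} = 16 \left(-18\right) = -288$)
$S M{\left(-9,9 \right)} 61 = \left(-288\right) \left(-1\right) 61 = 288 \cdot 61 = 17568$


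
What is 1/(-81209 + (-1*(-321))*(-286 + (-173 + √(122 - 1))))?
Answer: -1/225017 ≈ -4.4441e-6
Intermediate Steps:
1/(-81209 + (-1*(-321))*(-286 + (-173 + √(122 - 1)))) = 1/(-81209 + 321*(-286 + (-173 + √121))) = 1/(-81209 + 321*(-286 + (-173 + 11))) = 1/(-81209 + 321*(-286 - 162)) = 1/(-81209 + 321*(-448)) = 1/(-81209 - 143808) = 1/(-225017) = -1/225017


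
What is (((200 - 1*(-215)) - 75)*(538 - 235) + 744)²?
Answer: 10766967696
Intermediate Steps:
(((200 - 1*(-215)) - 75)*(538 - 235) + 744)² = (((200 + 215) - 75)*303 + 744)² = ((415 - 75)*303 + 744)² = (340*303 + 744)² = (103020 + 744)² = 103764² = 10766967696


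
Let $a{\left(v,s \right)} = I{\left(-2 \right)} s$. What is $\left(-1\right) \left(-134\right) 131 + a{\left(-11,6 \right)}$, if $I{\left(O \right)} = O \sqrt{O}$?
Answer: $17554 - 12 i \sqrt{2} \approx 17554.0 - 16.971 i$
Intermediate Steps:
$I{\left(O \right)} = O^{\frac{3}{2}}$
$a{\left(v,s \right)} = - 2 i s \sqrt{2}$ ($a{\left(v,s \right)} = \left(-2\right)^{\frac{3}{2}} s = - 2 i \sqrt{2} s = - 2 i s \sqrt{2}$)
$\left(-1\right) \left(-134\right) 131 + a{\left(-11,6 \right)} = \left(-1\right) \left(-134\right) 131 - 2 i 6 \sqrt{2} = 134 \cdot 131 - 12 i \sqrt{2} = 17554 - 12 i \sqrt{2}$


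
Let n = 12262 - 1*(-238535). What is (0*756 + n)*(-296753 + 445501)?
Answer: 37305552156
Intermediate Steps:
n = 250797 (n = 12262 + 238535 = 250797)
(0*756 + n)*(-296753 + 445501) = (0*756 + 250797)*(-296753 + 445501) = (0 + 250797)*148748 = 250797*148748 = 37305552156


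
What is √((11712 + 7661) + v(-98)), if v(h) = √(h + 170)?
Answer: √(19373 + 6*√2) ≈ 139.22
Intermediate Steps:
v(h) = √(170 + h)
√((11712 + 7661) + v(-98)) = √((11712 + 7661) + √(170 - 98)) = √(19373 + √72) = √(19373 + 6*√2)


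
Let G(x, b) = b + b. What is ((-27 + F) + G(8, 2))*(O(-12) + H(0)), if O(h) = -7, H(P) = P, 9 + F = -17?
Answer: 343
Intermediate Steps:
G(x, b) = 2*b
F = -26 (F = -9 - 17 = -26)
((-27 + F) + G(8, 2))*(O(-12) + H(0)) = ((-27 - 26) + 2*2)*(-7 + 0) = (-53 + 4)*(-7) = -49*(-7) = 343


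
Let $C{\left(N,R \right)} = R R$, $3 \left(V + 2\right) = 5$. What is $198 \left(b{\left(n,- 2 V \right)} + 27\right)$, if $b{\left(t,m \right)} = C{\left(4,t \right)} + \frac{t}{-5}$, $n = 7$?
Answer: $\frac{73854}{5} \approx 14771.0$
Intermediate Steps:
$V = - \frac{1}{3}$ ($V = -2 + \frac{1}{3} \cdot 5 = -2 + \frac{5}{3} = - \frac{1}{3} \approx -0.33333$)
$C{\left(N,R \right)} = R^{2}$
$b{\left(t,m \right)} = t^{2} - \frac{t}{5}$ ($b{\left(t,m \right)} = t^{2} + \frac{t}{-5} = t^{2} + t \left(- \frac{1}{5}\right) = t^{2} - \frac{t}{5}$)
$198 \left(b{\left(n,- 2 V \right)} + 27\right) = 198 \left(7 \left(- \frac{1}{5} + 7\right) + 27\right) = 198 \left(7 \cdot \frac{34}{5} + 27\right) = 198 \left(\frac{238}{5} + 27\right) = 198 \cdot \frac{373}{5} = \frac{73854}{5}$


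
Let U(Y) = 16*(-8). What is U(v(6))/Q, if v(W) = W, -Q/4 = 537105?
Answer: 32/537105 ≈ 5.9579e-5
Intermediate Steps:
Q = -2148420 (Q = -4*537105 = -2148420)
U(Y) = -128
U(v(6))/Q = -128/(-2148420) = -128*(-1/2148420) = 32/537105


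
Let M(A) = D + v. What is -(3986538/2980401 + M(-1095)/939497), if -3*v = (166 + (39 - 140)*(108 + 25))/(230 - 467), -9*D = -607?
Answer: -98631128428316/73735382021821 ≈ -1.3376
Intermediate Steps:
D = 607/9 (D = -1/9*(-607) = 607/9 ≈ 67.444)
v = -13267/711 (v = -(166 + (39 - 140)*(108 + 25))/(3*(230 - 467)) = -(166 - 101*133)/(3*(-237)) = -(166 - 13433)*(-1)/(3*237) = -(-13267)*(-1)/(3*237) = -1/3*13267/237 = -13267/711 ≈ -18.660)
M(A) = 3854/79 (M(A) = 607/9 - 13267/711 = 3854/79)
-(3986538/2980401 + M(-1095)/939497) = -(3986538/2980401 + (3854/79)/939497) = -(3986538*(1/2980401) + (3854/79)*(1/939497)) = -(1328846/993467 + 3854/74220263) = -1*98631128428316/73735382021821 = -98631128428316/73735382021821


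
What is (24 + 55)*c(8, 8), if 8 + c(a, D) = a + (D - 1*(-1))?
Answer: 711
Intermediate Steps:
c(a, D) = -7 + D + a (c(a, D) = -8 + (a + (D - 1*(-1))) = -8 + (a + (D + 1)) = -8 + (a + (1 + D)) = -8 + (1 + D + a) = -7 + D + a)
(24 + 55)*c(8, 8) = (24 + 55)*(-7 + 8 + 8) = 79*9 = 711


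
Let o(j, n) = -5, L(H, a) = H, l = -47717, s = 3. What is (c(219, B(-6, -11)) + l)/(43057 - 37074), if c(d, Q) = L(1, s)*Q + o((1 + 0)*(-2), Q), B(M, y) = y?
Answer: -47733/5983 ≈ -7.9781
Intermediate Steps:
c(d, Q) = -5 + Q (c(d, Q) = 1*Q - 5 = Q - 5 = -5 + Q)
(c(219, B(-6, -11)) + l)/(43057 - 37074) = ((-5 - 11) - 47717)/(43057 - 37074) = (-16 - 47717)/5983 = -47733*1/5983 = -47733/5983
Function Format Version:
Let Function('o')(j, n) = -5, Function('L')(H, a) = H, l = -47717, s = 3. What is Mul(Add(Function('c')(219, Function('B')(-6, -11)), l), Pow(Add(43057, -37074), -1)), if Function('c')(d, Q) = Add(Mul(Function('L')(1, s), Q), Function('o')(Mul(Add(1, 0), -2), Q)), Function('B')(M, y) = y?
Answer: Rational(-47733, 5983) ≈ -7.9781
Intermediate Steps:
Function('c')(d, Q) = Add(-5, Q) (Function('c')(d, Q) = Add(Mul(1, Q), -5) = Add(Q, -5) = Add(-5, Q))
Mul(Add(Function('c')(219, Function('B')(-6, -11)), l), Pow(Add(43057, -37074), -1)) = Mul(Add(Add(-5, -11), -47717), Pow(Add(43057, -37074), -1)) = Mul(Add(-16, -47717), Pow(5983, -1)) = Mul(-47733, Rational(1, 5983)) = Rational(-47733, 5983)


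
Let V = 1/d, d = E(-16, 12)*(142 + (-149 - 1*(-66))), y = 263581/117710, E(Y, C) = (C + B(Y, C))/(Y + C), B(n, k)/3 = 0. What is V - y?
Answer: -313903/139830 ≈ -2.2449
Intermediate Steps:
B(n, k) = 0 (B(n, k) = 3*0 = 0)
E(Y, C) = C/(C + Y) (E(Y, C) = (C + 0)/(Y + C) = C/(C + Y))
y = 1769/790 (y = 263581*(1/117710) = 1769/790 ≈ 2.2392)
d = -177 (d = (12/(12 - 16))*(142 + (-149 - 1*(-66))) = (12/(-4))*(142 + (-149 + 66)) = (12*(-1/4))*(142 - 83) = -3*59 = -177)
V = -1/177 (V = 1/(-177) = -1/177 ≈ -0.0056497)
V - y = -1/177 - 1*1769/790 = -1/177 - 1769/790 = -313903/139830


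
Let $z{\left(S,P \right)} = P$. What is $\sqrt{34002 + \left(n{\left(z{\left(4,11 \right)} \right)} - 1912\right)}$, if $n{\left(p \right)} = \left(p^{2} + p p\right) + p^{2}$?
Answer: $\sqrt{32453} \approx 180.15$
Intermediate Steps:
$n{\left(p \right)} = 3 p^{2}$ ($n{\left(p \right)} = \left(p^{2} + p^{2}\right) + p^{2} = 2 p^{2} + p^{2} = 3 p^{2}$)
$\sqrt{34002 + \left(n{\left(z{\left(4,11 \right)} \right)} - 1912\right)} = \sqrt{34002 - \left(1912 - 3 \cdot 11^{2}\right)} = \sqrt{34002 + \left(3 \cdot 121 - 1912\right)} = \sqrt{34002 + \left(363 - 1912\right)} = \sqrt{34002 - 1549} = \sqrt{32453}$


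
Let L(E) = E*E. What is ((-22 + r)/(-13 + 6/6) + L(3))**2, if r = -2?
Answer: 121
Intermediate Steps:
L(E) = E**2
((-22 + r)/(-13 + 6/6) + L(3))**2 = ((-22 - 2)/(-13 + 6/6) + 3**2)**2 = (-24/(-13 + 6*(1/6)) + 9)**2 = (-24/(-13 + 1) + 9)**2 = (-24/(-12) + 9)**2 = (-24*(-1/12) + 9)**2 = (2 + 9)**2 = 11**2 = 121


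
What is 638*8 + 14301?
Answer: 19405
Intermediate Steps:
638*8 + 14301 = 5104 + 14301 = 19405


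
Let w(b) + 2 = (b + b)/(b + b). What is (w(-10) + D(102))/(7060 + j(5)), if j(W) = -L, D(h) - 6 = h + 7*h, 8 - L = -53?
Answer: 821/6999 ≈ 0.11730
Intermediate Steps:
L = 61 (L = 8 - 1*(-53) = 8 + 53 = 61)
w(b) = -1 (w(b) = -2 + (b + b)/(b + b) = -2 + (2*b)/((2*b)) = -2 + (2*b)*(1/(2*b)) = -2 + 1 = -1)
D(h) = 6 + 8*h (D(h) = 6 + (h + 7*h) = 6 + 8*h)
j(W) = -61 (j(W) = -1*61 = -61)
(w(-10) + D(102))/(7060 + j(5)) = (-1 + (6 + 8*102))/(7060 - 61) = (-1 + (6 + 816))/6999 = (-1 + 822)*(1/6999) = 821*(1/6999) = 821/6999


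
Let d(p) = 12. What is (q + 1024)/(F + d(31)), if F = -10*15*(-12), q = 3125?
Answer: 1383/604 ≈ 2.2897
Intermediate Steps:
F = 1800 (F = -150*(-12) = 1800)
(q + 1024)/(F + d(31)) = (3125 + 1024)/(1800 + 12) = 4149/1812 = 4149*(1/1812) = 1383/604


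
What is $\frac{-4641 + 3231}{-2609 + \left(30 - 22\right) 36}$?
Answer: $\frac{1410}{2321} \approx 0.6075$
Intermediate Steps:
$\frac{-4641 + 3231}{-2609 + \left(30 - 22\right) 36} = - \frac{1410}{-2609 + \left(30 - 22\right) 36} = - \frac{1410}{-2609 + 8 \cdot 36} = - \frac{1410}{-2609 + 288} = - \frac{1410}{-2321} = \left(-1410\right) \left(- \frac{1}{2321}\right) = \frac{1410}{2321}$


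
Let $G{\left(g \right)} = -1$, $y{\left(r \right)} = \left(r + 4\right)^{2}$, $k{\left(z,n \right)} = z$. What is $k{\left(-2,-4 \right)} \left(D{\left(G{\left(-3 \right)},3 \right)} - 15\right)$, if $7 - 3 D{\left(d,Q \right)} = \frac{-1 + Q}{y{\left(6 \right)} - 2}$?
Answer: $\frac{1242}{49} \approx 25.347$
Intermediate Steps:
$y{\left(r \right)} = \left(4 + r\right)^{2}$
$D{\left(d,Q \right)} = \frac{229}{98} - \frac{Q}{294}$ ($D{\left(d,Q \right)} = \frac{7}{3} - \frac{\left(-1 + Q\right) \frac{1}{\left(4 + 6\right)^{2} - 2}}{3} = \frac{7}{3} - \frac{\left(-1 + Q\right) \frac{1}{10^{2} - 2}}{3} = \frac{7}{3} - \frac{\left(-1 + Q\right) \frac{1}{100 - 2}}{3} = \frac{7}{3} - \frac{\left(-1 + Q\right) \frac{1}{98}}{3} = \frac{7}{3} - \frac{- \frac{1}{98} + \frac{Q}{98}}{3} = \frac{7}{3} - \left(- \frac{1}{294} + \frac{Q}{294}\right) = \frac{229}{98} - \frac{Q}{294}$)
$k{\left(-2,-4 \right)} \left(D{\left(G{\left(-3 \right)},3 \right)} - 15\right) = - 2 \left(\left(\frac{229}{98} - \frac{1}{98}\right) - 15\right) = - 2 \left(\frac{114}{49} - 15\right) = \left(-2\right) \left(- \frac{621}{49}\right) = \frac{1242}{49}$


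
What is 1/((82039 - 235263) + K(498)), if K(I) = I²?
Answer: 1/94780 ≈ 1.0551e-5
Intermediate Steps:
1/((82039 - 235263) + K(498)) = 1/((82039 - 235263) + 498²) = 1/(-153224 + 248004) = 1/94780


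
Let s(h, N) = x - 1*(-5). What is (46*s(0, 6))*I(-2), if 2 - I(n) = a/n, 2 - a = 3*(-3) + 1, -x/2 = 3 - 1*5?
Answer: 2898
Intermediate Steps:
x = 4 (x = -2*(3 - 1*5) = -2*(3 - 5) = -2*(-2) = 4)
a = 10 (a = 2 - (3*(-3) + 1) = 2 - (-9 + 1) = 2 - 1*(-8) = 2 + 8 = 10)
s(h, N) = 9 (s(h, N) = 4 - 1*(-5) = 4 + 5 = 9)
I(n) = 2 - 10/n
(46*s(0, 6))*I(-2) = (46*9)*(2 - 10/(-2)) = 414*(2 - 10*(-½)) = 414*(2 + 5) = 414*7 = 2898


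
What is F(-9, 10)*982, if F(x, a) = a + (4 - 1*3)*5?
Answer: 14730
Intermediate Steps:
F(x, a) = 5 + a (F(x, a) = a + (4 - 3)*5 = a + 1*5 = a + 5 = 5 + a)
F(-9, 10)*982 = (5 + 10)*982 = 15*982 = 14730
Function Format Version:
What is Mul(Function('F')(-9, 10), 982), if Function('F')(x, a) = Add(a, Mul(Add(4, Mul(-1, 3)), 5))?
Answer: 14730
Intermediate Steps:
Function('F')(x, a) = Add(5, a) (Function('F')(x, a) = Add(a, Mul(Add(4, -3), 5)) = Add(a, Mul(1, 5)) = Add(a, 5) = Add(5, a))
Mul(Function('F')(-9, 10), 982) = Mul(Add(5, 10), 982) = Mul(15, 982) = 14730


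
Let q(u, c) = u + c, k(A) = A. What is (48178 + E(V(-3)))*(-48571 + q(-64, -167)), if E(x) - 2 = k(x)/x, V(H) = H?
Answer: -2351329162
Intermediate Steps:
q(u, c) = c + u
E(x) = 3 (E(x) = 2 + x/x = 2 + 1 = 3)
(48178 + E(V(-3)))*(-48571 + q(-64, -167)) = (48178 + 3)*(-48571 + (-167 - 64)) = 48181*(-48571 - 231) = 48181*(-48802) = -2351329162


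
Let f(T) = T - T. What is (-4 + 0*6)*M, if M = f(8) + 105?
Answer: -420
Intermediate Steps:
f(T) = 0
M = 105 (M = 0 + 105 = 105)
(-4 + 0*6)*M = (-4 + 0*6)*105 = (-4 + 0)*105 = -4*105 = -420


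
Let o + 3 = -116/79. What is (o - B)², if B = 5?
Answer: 559504/6241 ≈ 89.650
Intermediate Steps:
o = -353/79 (o = -3 - 116/79 = -353/79 ≈ -4.4684)
(o - B)² = (-353/79 - 1*5)² = (-353/79 - 5)² = (-748/79)² = 559504/6241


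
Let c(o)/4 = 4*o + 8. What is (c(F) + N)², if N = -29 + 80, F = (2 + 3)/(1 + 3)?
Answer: 10609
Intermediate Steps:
F = 5/4 ≈ 1.2500
c(o) = 32 + 16*o (c(o) = 4*(4*o + 8) = 4*(8 + 4*o) = 32 + 16*o)
N = 51
(c(F) + N)² = ((32 + 16*(5/4)) + 51)² = ((32 + 20) + 51)² = (52 + 51)² = 103² = 10609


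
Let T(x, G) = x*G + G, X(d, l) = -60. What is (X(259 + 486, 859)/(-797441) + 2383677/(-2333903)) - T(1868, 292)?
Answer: -1015720759370054181/1861149942223 ≈ -5.4575e+5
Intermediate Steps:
T(x, G) = G + G*x (T(x, G) = G*x + G = G + G*x)
(X(259 + 486, 859)/(-797441) + 2383677/(-2333903)) - T(1868, 292) = (-60/(-797441) + 2383677/(-2333903)) - 292*(1 + 1868) = (-60*(-1/797441) + 2383677*(-1/2333903)) - 292*1869 = (60/797441 - 2383677/2333903) - 1*545748 = -1900701736377/1861149942223 - 545748 = -1015720759370054181/1861149942223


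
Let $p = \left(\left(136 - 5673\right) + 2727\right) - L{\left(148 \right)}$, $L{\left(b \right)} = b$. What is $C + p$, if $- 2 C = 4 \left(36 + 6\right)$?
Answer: $-3042$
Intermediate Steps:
$p = -2958$ ($p = \left(\left(136 - 5673\right) + 2727\right) - 148 = \left(-5537 + 2727\right) - 148 = -2810 - 148 = -2958$)
$C = -84$ ($C = - \frac{4 \left(36 + 6\right)}{2} = - \frac{4 \cdot 42}{2} = \left(- \frac{1}{2}\right) 168 = -84$)
$C + p = -84 - 2958 = -3042$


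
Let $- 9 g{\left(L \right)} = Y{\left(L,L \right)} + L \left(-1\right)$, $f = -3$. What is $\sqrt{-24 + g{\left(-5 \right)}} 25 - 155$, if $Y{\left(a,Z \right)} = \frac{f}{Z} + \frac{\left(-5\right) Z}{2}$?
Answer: $-155 + \frac{5 i \sqrt{23410}}{6} \approx -155.0 + 127.5 i$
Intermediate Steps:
$Y{\left(a,Z \right)} = - \frac{3}{Z} - \frac{5 Z}{2}$ ($Y{\left(a,Z \right)} = - \frac{3}{Z} + \frac{\left(-5\right) Z}{2} = - \frac{3}{Z} + - 5 Z \frac{1}{2} = - \frac{3}{Z} - \frac{5 Z}{2}$)
$g{\left(L \right)} = \frac{1}{3 L} + \frac{7 L}{18}$ ($g{\left(L \right)} = - \frac{\left(- \frac{3}{L} - \frac{5 L}{2}\right) + L \left(-1\right)}{9} = - \frac{\left(- \frac{3}{L} - \frac{5 L}{2}\right) - L}{9} = - \frac{- \frac{3}{L} - \frac{7 L}{2}}{9} = \frac{1}{3 L} + \frac{7 L}{18}$)
$\sqrt{-24 + g{\left(-5 \right)}} 25 - 155 = \sqrt{-24 + \frac{6 + 7 \left(-5\right)^{2}}{18 \left(-5\right)}} 25 - 155 = \sqrt{-24 + \frac{1}{18} \left(- \frac{1}{5}\right) \left(6 + 7 \cdot 25\right)} 25 - 155 = \sqrt{-24 + \frac{1}{18} \left(- \frac{1}{5}\right) \left(6 + 175\right)} 25 - 155 = \sqrt{-24 + \frac{1}{18} \left(- \frac{1}{5}\right) 181} \cdot 25 - 155 = \sqrt{-24 - \frac{181}{90}} \cdot 25 - 155 = \sqrt{- \frac{2341}{90}} \cdot 25 - 155 = \frac{i \sqrt{23410}}{30} \cdot 25 - 155 = \frac{5 i \sqrt{23410}}{6} - 155 = -155 + \frac{5 i \sqrt{23410}}{6}$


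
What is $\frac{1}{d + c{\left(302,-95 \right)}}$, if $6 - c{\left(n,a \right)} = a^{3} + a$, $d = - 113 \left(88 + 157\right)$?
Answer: $\frac{1}{829791} \approx 1.2051 \cdot 10^{-6}$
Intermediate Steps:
$d = -27685$ ($d = \left(-113\right) 245 = -27685$)
$c{\left(n,a \right)} = 6 - a - a^{3}$ ($c{\left(n,a \right)} = 6 - \left(a^{3} + a\right) = 6 - \left(a + a^{3}\right) = 6 - a - a^{3}$)
$\frac{1}{d + c{\left(302,-95 \right)}} = \frac{1}{-27685 - -857476} = \frac{1}{-27685 + \left(6 + 95 - -857375\right)} = \frac{1}{-27685 + \left(6 + 95 + 857375\right)} = \frac{1}{-27685 + 857476} = \frac{1}{829791}$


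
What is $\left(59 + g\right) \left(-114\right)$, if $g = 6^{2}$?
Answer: $-10830$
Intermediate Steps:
$g = 36$
$\left(59 + g\right) \left(-114\right) = \left(59 + 36\right) \left(-114\right) = 95 \left(-114\right) = -10830$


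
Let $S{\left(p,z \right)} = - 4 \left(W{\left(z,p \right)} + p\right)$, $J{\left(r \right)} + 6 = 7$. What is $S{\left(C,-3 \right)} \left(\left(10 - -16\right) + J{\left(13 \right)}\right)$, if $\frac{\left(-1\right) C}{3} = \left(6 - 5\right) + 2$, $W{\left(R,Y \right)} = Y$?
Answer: $1944$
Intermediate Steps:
$J{\left(r \right)} = 1$ ($J{\left(r \right)} = -6 + 7 = 1$)
$C = -9$ ($C = - 3 \left(\left(6 - 5\right) + 2\right) = - 3 \left(1 + 2\right) = \left(-3\right) 3 = -9$)
$S{\left(p,z \right)} = - 8 p$ ($S{\left(p,z \right)} = - 4 \left(p + p\right) = - 4 \cdot 2 p = - 8 p$)
$S{\left(C,-3 \right)} \left(\left(10 - -16\right) + J{\left(13 \right)}\right) = \left(-8\right) \left(-9\right) \left(\left(10 - -16\right) + 1\right) = 72 \left(\left(10 + 16\right) + 1\right) = 72 \left(26 + 1\right) = 72 \cdot 27 = 1944$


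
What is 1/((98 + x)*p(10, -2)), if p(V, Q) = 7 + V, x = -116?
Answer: -1/306 ≈ -0.0032680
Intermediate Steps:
1/((98 + x)*p(10, -2)) = 1/((98 - 116)*(7 + 10)) = 1/(-18*17) = 1/(-306) = -1/306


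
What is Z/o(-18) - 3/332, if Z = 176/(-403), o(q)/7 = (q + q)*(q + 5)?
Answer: -1004779/109578924 ≈ -0.0091695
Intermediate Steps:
o(q) = 14*q*(5 + q) (o(q) = 7*((q + q)*(q + 5)) = 7*((2*q)*(5 + q)) = 7*(2*q*(5 + q)) = 14*q*(5 + q))
Z = -176/403 (Z = 176*(-1/403) = -176/403 ≈ -0.43672)
Z/o(-18) - 3/332 = -176*(-1/(252*(5 - 18)))/403 - 3/332 = -176/(403*(14*(-18)*(-13))) - 3*1/332 = -176/403/3276 - 3/332 = -176/403*1/3276 - 3/332 = -44/330057 - 3/332 = -1004779/109578924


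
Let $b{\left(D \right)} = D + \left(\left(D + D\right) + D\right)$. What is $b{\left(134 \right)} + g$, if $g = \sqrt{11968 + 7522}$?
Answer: $536 + \sqrt{19490} \approx 675.61$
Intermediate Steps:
$b{\left(D \right)} = 4 D$ ($b{\left(D \right)} = D + \left(2 D + D\right) = D + 3 D = 4 D$)
$g = \sqrt{19490} \approx 139.61$
$b{\left(134 \right)} + g = 4 \cdot 134 + \sqrt{19490} = 536 + \sqrt{19490}$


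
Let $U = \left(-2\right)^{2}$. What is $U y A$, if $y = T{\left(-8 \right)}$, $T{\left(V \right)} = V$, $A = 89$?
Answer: $-2848$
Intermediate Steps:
$y = -8$
$U = 4$
$U y A = 4 \left(-8\right) 89 = \left(-32\right) 89 = -2848$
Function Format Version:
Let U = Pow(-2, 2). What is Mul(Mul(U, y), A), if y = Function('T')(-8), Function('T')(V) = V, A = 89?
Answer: -2848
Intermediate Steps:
y = -8
U = 4
Mul(Mul(U, y), A) = Mul(Mul(4, -8), 89) = Mul(-32, 89) = -2848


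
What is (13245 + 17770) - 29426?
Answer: 1589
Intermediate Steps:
(13245 + 17770) - 29426 = 31015 - 29426 = 1589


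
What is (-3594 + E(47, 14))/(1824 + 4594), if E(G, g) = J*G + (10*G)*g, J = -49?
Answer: 683/6418 ≈ 0.10642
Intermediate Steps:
E(G, g) = -49*G + 10*G*g (E(G, g) = -49*G + (10*G)*g = -49*G + 10*G*g)
(-3594 + E(47, 14))/(1824 + 4594) = (-3594 + 47*(-49 + 10*14))/(1824 + 4594) = (-3594 + 47*(-49 + 140))/6418 = (-3594 + 47*91)*(1/6418) = (-3594 + 4277)*(1/6418) = 683*(1/6418) = 683/6418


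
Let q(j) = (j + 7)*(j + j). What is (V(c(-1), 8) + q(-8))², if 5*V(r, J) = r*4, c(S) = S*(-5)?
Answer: 400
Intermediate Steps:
c(S) = -5*S
V(r, J) = 4*r/5 (V(r, J) = (r*4)/5 = (4*r)/5 = 4*r/5)
q(j) = 2*j*(7 + j) (q(j) = (7 + j)*(2*j) = 2*j*(7 + j))
(V(c(-1), 8) + q(-8))² = (4*(-5*(-1))/5 + 2*(-8)*(7 - 8))² = ((⅘)*5 + 2*(-8)*(-1))² = (4 + 16)² = 20² = 400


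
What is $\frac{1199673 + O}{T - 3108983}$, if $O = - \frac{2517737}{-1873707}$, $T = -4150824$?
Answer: $- \frac{60752384204}{367641924177} \approx -0.16525$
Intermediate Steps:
$O = \frac{2517737}{1873707}$ ($O = \left(-2517737\right) \left(- \frac{1}{1873707}\right) = \frac{2517737}{1873707} \approx 1.3437$)
$\frac{1199673 + O}{T - 3108983} = \frac{1199673 + \frac{2517737}{1873707}}{-4150824 - 3108983} = \frac{2247838215548}{1873707 \left(-7259807\right)} = \frac{2247838215548}{1873707} \left(- \frac{1}{7259807}\right) = - \frac{60752384204}{367641924177}$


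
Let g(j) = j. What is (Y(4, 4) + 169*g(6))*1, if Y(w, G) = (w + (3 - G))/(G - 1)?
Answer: 1015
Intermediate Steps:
Y(w, G) = (3 + w - G)/(-1 + G)
(Y(4, 4) + 169*g(6))*1 = ((3 + 4 - 1*4)/(-1 + 4) + 169*6)*1 = ((3 + 4 - 4)/3 + 1014)*1 = ((1/3)*3 + 1014)*1 = (1 + 1014)*1 = 1015*1 = 1015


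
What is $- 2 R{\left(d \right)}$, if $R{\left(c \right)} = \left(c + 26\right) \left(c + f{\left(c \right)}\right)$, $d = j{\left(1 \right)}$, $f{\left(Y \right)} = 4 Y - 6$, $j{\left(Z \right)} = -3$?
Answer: $966$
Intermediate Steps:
$f{\left(Y \right)} = -6 + 4 Y$
$d = -3$
$R{\left(c \right)} = \left(-6 + 5 c\right) \left(26 + c\right)$ ($R{\left(c \right)} = \left(c + 26\right) \left(c + \left(-6 + 4 c\right)\right) = \left(26 + c\right) \left(-6 + 5 c\right) = \left(-6 + 5 c\right) \left(26 + c\right)$)
$- 2 R{\left(d \right)} = - 2 \left(-156 + 5 \left(-3\right)^{2} + 124 \left(-3\right)\right) = - 2 \left(-156 + 5 \cdot 9 - 372\right) = - 2 \left(-156 + 45 - 372\right) = \left(-2\right) \left(-483\right) = 966$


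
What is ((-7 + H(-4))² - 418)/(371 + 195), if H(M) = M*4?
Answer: 111/566 ≈ 0.19611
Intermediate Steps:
H(M) = 4*M
((-7 + H(-4))² - 418)/(371 + 195) = ((-7 + 4*(-4))² - 418)/(371 + 195) = ((-7 - 16)² - 418)/566 = ((-23)² - 418)*(1/566) = (529 - 418)*(1/566) = 111*(1/566) = 111/566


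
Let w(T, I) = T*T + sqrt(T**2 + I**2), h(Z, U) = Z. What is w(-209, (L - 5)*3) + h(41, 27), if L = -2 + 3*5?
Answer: 43722 + sqrt(44257) ≈ 43932.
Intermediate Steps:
L = 13 (L = -2 + 15 = 13)
w(T, I) = T**2 + sqrt(I**2 + T**2)
w(-209, (L - 5)*3) + h(41, 27) = ((-209)**2 + sqrt(((13 - 5)*3)**2 + (-209)**2)) + 41 = (43681 + sqrt((8*3)**2 + 43681)) + 41 = (43681 + sqrt(24**2 + 43681)) + 41 = (43681 + sqrt(576 + 43681)) + 41 = (43681 + sqrt(44257)) + 41 = 43722 + sqrt(44257)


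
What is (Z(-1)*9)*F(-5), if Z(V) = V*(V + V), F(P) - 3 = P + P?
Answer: -126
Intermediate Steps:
F(P) = 3 + 2*P (F(P) = 3 + (P + P) = 3 + 2*P)
Z(V) = 2*V² (Z(V) = V*(2*V) = 2*V²)
(Z(-1)*9)*F(-5) = ((2*(-1)²)*9)*(3 + 2*(-5)) = ((2*1)*9)*(3 - 10) = (2*9)*(-7) = 18*(-7) = -126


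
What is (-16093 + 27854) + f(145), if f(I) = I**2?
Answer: 32786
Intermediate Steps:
(-16093 + 27854) + f(145) = (-16093 + 27854) + 145**2 = 11761 + 21025 = 32786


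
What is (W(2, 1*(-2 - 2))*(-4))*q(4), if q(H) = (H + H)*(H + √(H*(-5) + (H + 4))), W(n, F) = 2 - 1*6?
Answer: 512 + 256*I*√3 ≈ 512.0 + 443.4*I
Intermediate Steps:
W(n, F) = -4 (W(n, F) = 2 - 6 = -4)
q(H) = 2*H*(H + √(4 - 4*H)) (q(H) = (2*H)*(H + √(-5*H + (4 + H))) = (2*H)*(H + √(4 - 4*H)) = 2*H*(H + √(4 - 4*H)))
(W(2, 1*(-2 - 2))*(-4))*q(4) = (-4*(-4))*(2*4*(4 + 2*√(1 - 1*4))) = 16*(2*4*(4 + 2*√(1 - 4))) = 16*(2*4*(4 + 2*√(-3))) = 16*(2*4*(4 + 2*(I*√3))) = 16*(2*4*(4 + 2*I*√3)) = 16*(32 + 16*I*√3) = 512 + 256*I*√3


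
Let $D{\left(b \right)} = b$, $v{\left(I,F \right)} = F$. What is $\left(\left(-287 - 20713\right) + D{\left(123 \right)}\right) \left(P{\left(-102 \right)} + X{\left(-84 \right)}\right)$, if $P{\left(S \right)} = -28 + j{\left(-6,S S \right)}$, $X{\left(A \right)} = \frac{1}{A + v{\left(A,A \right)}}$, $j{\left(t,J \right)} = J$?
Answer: $- \frac{12130699153}{56} \approx -2.1662 \cdot 10^{8}$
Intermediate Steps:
$X{\left(A \right)} = \frac{1}{2 A}$ ($X{\left(A \right)} = \frac{1}{A + A} = \frac{1}{2 A}$)
$P{\left(S \right)} = -28 + S^{2}$ ($P{\left(S \right)} = -28 + S S = -28 + S^{2}$)
$\left(\left(-287 - 20713\right) + D{\left(123 \right)}\right) \left(P{\left(-102 \right)} + X{\left(-84 \right)}\right) = \left(\left(-287 - 20713\right) + 123\right) \left(\left(-28 + \left(-102\right)^{2}\right) + \frac{1}{2 \left(-84\right)}\right) = \left(-21000 + 123\right) \left(\left(-28 + 10404\right) + \frac{1}{2} \left(- \frac{1}{84}\right)\right) = - 20877 \left(10376 - \frac{1}{168}\right) = \left(-20877\right) \frac{1743167}{168} = - \frac{12130699153}{56}$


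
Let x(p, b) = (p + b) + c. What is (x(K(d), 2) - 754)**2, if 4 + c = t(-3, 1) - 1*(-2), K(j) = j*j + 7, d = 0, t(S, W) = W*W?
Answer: 556516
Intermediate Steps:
t(S, W) = W**2
K(j) = 7 + j**2 (K(j) = j**2 + 7 = 7 + j**2)
c = -1 (c = -4 + (1**2 - 1*(-2)) = -4 + (1 + 2) = -4 + 3 = -1)
x(p, b) = -1 + b + p (x(p, b) = (p + b) - 1 = (b + p) - 1 = -1 + b + p)
(x(K(d), 2) - 754)**2 = ((-1 + 2 + (7 + 0**2)) - 754)**2 = ((-1 + 2 + (7 + 0)) - 754)**2 = ((-1 + 2 + 7) - 754)**2 = (8 - 754)**2 = (-746)**2 = 556516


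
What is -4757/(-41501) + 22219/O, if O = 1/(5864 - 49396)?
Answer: -40141323814751/41501 ≈ -9.6724e+8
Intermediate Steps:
O = -1/43532 (O = 1/(-43532) = -1/43532 ≈ -2.2972e-5)
-4757/(-41501) + 22219/O = -4757/(-41501) + 22219/(-1/43532) = -4757*(-1/41501) + 22219*(-43532) = 4757/41501 - 967237508 = -40141323814751/41501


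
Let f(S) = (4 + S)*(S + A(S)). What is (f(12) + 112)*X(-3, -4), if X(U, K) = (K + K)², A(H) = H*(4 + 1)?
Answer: 80896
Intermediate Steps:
A(H) = 5*H (A(H) = H*5 = 5*H)
X(U, K) = 4*K² (X(U, K) = (2*K)² = 4*K²)
f(S) = 6*S*(4 + S) (f(S) = (4 + S)*(S + 5*S) = (4 + S)*(6*S) = 6*S*(4 + S))
(f(12) + 112)*X(-3, -4) = (6*12*(4 + 12) + 112)*(4*(-4)²) = (6*12*16 + 112)*(4*16) = (1152 + 112)*64 = 1264*64 = 80896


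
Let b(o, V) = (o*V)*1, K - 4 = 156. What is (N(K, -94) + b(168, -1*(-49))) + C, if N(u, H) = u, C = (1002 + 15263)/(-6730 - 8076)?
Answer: 124235687/14806 ≈ 8390.9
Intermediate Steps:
K = 160 (K = 4 + 156 = 160)
b(o, V) = V*o (b(o, V) = (V*o)*1 = V*o)
C = -16265/14806 (C = 16265/(-14806) = 16265*(-1/14806) = -16265/14806 ≈ -1.0985)
(N(K, -94) + b(168, -1*(-49))) + C = (160 - 1*(-49)*168) - 16265/14806 = (160 + 49*168) - 16265/14806 = (160 + 8232) - 16265/14806 = 8392 - 16265/14806 = 124235687/14806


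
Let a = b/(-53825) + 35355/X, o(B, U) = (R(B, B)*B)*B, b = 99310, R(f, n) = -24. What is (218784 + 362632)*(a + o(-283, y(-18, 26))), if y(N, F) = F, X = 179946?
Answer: -360808238303489111212/322853115 ≈ -1.1176e+12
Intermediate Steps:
o(B, U) = -24*B² (o(B, U) = (-24*B)*B = -24*B²)
a = -1064496959/645706230 (a = 99310/(-53825) + 35355/179946 = 99310*(-1/53825) + 35355*(1/179946) = -19862/10765 + 11785/59982 = -1064496959/645706230 ≈ -1.6486)
(218784 + 362632)*(a + o(-283, y(-18, 26))) = (218784 + 362632)*(-1064496959/645706230 - 24*(-283)²) = 581416*(-1064496959/645706230 - 24*80089) = 581416*(-1064496959/645706230 - 1922136) = 581416*(-1241136254604239/645706230) = -360808238303489111212/322853115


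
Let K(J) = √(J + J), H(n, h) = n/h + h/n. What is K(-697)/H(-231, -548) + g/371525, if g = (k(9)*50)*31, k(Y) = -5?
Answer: -310/14861 + 126588*I*√1394/353665 ≈ -0.02086 + 13.364*I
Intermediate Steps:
H(n, h) = h/n + n/h
K(J) = √2*√J (K(J) = √(2*J) = √2*√J)
g = -7750 (g = -5*50*31 = -250*31 = -7750)
K(-697)/H(-231, -548) + g/371525 = (√2*√(-697))/(-548/(-231) - 231/(-548)) - 7750/371525 = (√2*(I*√697))/(-548*(-1/231) - 231*(-1/548)) - 7750*1/371525 = (I*√1394)/(548/231 + 231/548) - 310/14861 = (I*√1394)/(353665/126588) - 310/14861 = (I*√1394)*(126588/353665) - 310/14861 = 126588*I*√1394/353665 - 310/14861 = -310/14861 + 126588*I*√1394/353665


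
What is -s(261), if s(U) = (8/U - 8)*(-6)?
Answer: -4160/87 ≈ -47.816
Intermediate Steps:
s(U) = 48 - 48/U (s(U) = (-8 + 8/U)*(-6) = 48 - 48/U)
-s(261) = -(48 - 48/261) = -(48 - 48*1/261) = -(48 - 16/87) = -1*4160/87 = -4160/87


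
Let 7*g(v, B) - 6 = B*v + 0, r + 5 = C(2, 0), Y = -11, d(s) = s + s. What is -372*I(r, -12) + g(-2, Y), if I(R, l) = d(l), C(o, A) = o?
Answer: 8932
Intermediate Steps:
d(s) = 2*s
r = -3 (r = -5 + 2 = -3)
g(v, B) = 6/7 + B*v/7 (g(v, B) = 6/7 + (B*v + 0)/7 = 6/7 + (B*v)/7 = 6/7 + B*v/7)
I(R, l) = 2*l
-372*I(r, -12) + g(-2, Y) = -744*(-12) + (6/7 + (⅐)*(-11)*(-2)) = -372*(-24) + (6/7 + 22/7) = 8928 + 4 = 8932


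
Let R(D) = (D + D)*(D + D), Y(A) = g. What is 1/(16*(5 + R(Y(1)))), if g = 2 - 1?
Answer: 1/144 ≈ 0.0069444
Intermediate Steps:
g = 1
Y(A) = 1
R(D) = 4*D² (R(D) = (2*D)*(2*D) = 4*D²)
1/(16*(5 + R(Y(1)))) = 1/(16*(5 + 4*1²)) = 1/(16*(5 + 4*1)) = 1/(16*(5 + 4)) = 1/(16*9) = 1/144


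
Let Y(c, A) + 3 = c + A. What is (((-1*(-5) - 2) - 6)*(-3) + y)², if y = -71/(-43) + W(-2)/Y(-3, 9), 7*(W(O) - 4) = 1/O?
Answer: 466603201/3261636 ≈ 143.06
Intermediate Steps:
W(O) = 4 + 1/(7*O)
Y(c, A) = -3 + A + c (Y(c, A) = -3 + (c + A) = -3 + (A + c) = -3 + A + c)
y = 5347/1806 (y = -71/(-43) + (4 + (⅐)/(-2))/(-3 + 9 - 3) = -71*(-1/43) + (4 + (⅐)*(-½))/3 = 71/43 + (4 - 1/14)*(⅓) = 71/43 + (55/14)*(⅓) = 71/43 + 55/42 = 5347/1806 ≈ 2.9607)
(((-1*(-5) - 2) - 6)*(-3) + y)² = (((-1*(-5) - 2) - 6)*(-3) + 5347/1806)² = (((5 - 2) - 6)*(-3) + 5347/1806)² = ((3 - 6)*(-3) + 5347/1806)² = (-3*(-3) + 5347/1806)² = (9 + 5347/1806)² = (21601/1806)² = 466603201/3261636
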